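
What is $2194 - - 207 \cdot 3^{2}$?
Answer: $4057$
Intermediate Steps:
$2194 - - 207 \cdot 3^{2} = 2194 - \left(-207\right) 9 = 2194 - -1863 = 2194 + 1863 = 4057$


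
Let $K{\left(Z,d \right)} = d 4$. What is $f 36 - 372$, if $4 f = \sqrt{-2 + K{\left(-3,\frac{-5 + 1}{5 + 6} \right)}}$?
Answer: $-372 + \frac{9 i \sqrt{418}}{11} \approx -372.0 + 16.728 i$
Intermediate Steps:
$K{\left(Z,d \right)} = 4 d$
$f = \frac{i \sqrt{418}}{44}$ ($f = \frac{\sqrt{-2 + 4 \frac{-5 + 1}{5 + 6}}}{4} = \frac{\sqrt{-2 + 4 \left(- \frac{4}{11}\right)}}{4} = \frac{\sqrt{-2 - \frac{16}{11}}}{4} = \frac{\sqrt{- \frac{38}{11}}}{4} = \frac{\frac{1}{11} i \sqrt{418}}{4} = \frac{i \sqrt{418}}{44} \approx 0.46466 i$)
$f 36 - 372 = \frac{i \sqrt{418}}{44} \cdot 36 - 372 = \frac{9 i \sqrt{418}}{11} - 372 = -372 + \frac{9 i \sqrt{418}}{11}$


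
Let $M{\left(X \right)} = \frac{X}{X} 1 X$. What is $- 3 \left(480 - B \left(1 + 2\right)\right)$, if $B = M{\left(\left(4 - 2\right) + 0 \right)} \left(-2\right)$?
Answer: $-1476$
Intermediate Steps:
$M{\left(X \right)} = X$ ($M{\left(X \right)} = 1 \cdot 1 X = 1 X = X$)
$B = -4$ ($B = \left(\left(4 - 2\right) + 0\right) \left(-2\right) = \left(2 + 0\right) \left(-2\right) = 2 \left(-2\right) = -4$)
$- 3 \left(480 - B \left(1 + 2\right)\right) = - 3 \left(480 - - 4 \left(1 + 2\right)\right) = - 3 \left(480 - \left(-4\right) 3\right) = - 3 \left(480 - -12\right) = - 3 \left(480 + 12\right) = \left(-3\right) 492 = -1476$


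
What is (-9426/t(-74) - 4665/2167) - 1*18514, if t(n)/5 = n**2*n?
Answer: -40648518796109/2195301020 ≈ -18516.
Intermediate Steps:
t(n) = 5*n**3 (t(n) = 5*(n**2*n) = 5*n**3)
(-9426/t(-74) - 4665/2167) - 1*18514 = (-9426/(5*(-74)**3) - 4665/2167) - 1*18514 = (-9426/(5*(-405224)) - 4665*1/2167) - 18514 = (-9426/(-2026120) - 4665/2167) - 18514 = (-9426*(-1/2026120) - 4665/2167) - 18514 = (4713/1013060 - 4665/2167) - 18514 = -4715711829/2195301020 - 18514 = -40648518796109/2195301020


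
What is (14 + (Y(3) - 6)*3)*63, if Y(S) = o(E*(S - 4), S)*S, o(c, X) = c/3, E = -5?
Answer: 693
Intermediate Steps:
o(c, X) = c/3 (o(c, X) = c*(1/3) = c/3)
Y(S) = S*(20/3 - 5*S/3) (Y(S) = ((-5*(S - 4))/3)*S = ((-5*(-4 + S))/3)*S = ((20 - 5*S)/3)*S = (20/3 - 5*S/3)*S = S*(20/3 - 5*S/3))
(14 + (Y(3) - 6)*3)*63 = (14 + ((5/3)*3*(4 - 1*3) - 6)*3)*63 = (14 + ((5/3)*3*(4 - 3) - 6)*3)*63 = (14 + ((5/3)*3*1 - 6)*3)*63 = (14 + (5 - 6)*3)*63 = (14 - 1*3)*63 = (14 - 3)*63 = 11*63 = 693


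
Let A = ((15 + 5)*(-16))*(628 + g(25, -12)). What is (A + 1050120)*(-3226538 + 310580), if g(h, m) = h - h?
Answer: -2476114895280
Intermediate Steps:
g(h, m) = 0
A = -200960 (A = ((15 + 5)*(-16))*(628 + 0) = (20*(-16))*628 = -320*628 = -200960)
(A + 1050120)*(-3226538 + 310580) = (-200960 + 1050120)*(-3226538 + 310580) = 849160*(-2915958) = -2476114895280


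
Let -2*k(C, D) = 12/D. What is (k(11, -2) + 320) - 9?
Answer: 314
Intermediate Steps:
k(C, D) = -6/D
(k(11, -2) + 320) - 9 = (-6/(-2) + 320) - 9 = (-6*(-½) + 320) - 9 = (3 + 320) - 9 = 323 - 9 = 314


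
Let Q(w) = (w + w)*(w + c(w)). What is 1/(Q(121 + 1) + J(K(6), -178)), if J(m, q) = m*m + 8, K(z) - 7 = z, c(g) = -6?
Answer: 1/28481 ≈ 3.5111e-5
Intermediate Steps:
K(z) = 7 + z
Q(w) = 2*w*(-6 + w) (Q(w) = (w + w)*(w - 6) = (2*w)*(-6 + w) = 2*w*(-6 + w))
J(m, q) = 8 + m² (J(m, q) = m² + 8 = 8 + m²)
1/(Q(121 + 1) + J(K(6), -178)) = 1/(2*(121 + 1)*(-6 + (121 + 1)) + (8 + (7 + 6)²)) = 1/(2*122*(-6 + 122) + (8 + 13²)) = 1/(2*122*116 + (8 + 169)) = 1/(28304 + 177) = 1/28481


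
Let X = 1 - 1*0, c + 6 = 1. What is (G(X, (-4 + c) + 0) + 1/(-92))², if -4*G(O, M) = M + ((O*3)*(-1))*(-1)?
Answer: 18769/8464 ≈ 2.2175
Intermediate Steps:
c = -5 (c = -6 + 1 = -5)
X = 1 (X = 1 + 0 = 1)
G(O, M) = -3*O/4 - M/4 (G(O, M) = -(M + ((O*3)*(-1))*(-1))/4 = -(M + ((3*O)*(-1))*(-1))/4 = -(M - 3*O*(-1))/4 = -(M + 3*O)/4 = -3*O/4 - M/4)
(G(X, (-4 + c) + 0) + 1/(-92))² = ((-¾*1 - ((-4 - 5) + 0)/4) + 1/(-92))² = ((-¾ - (-9 + 0)/4) - 1/92)² = ((-¾ - ¼*(-9)) - 1/92)² = ((-¾ + 9/4) - 1/92)² = (3/2 - 1/92)² = (137/92)² = 18769/8464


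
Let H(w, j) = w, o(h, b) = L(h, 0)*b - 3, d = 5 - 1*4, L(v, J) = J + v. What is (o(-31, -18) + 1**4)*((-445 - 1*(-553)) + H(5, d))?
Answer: 62828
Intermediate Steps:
d = 1 (d = 5 - 4 = 1)
o(h, b) = -3 + b*h (o(h, b) = (0 + h)*b - 3 = h*b - 3 = b*h - 3 = -3 + b*h)
(o(-31, -18) + 1**4)*((-445 - 1*(-553)) + H(5, d)) = ((-3 - 18*(-31)) + 1**4)*((-445 - 1*(-553)) + 5) = ((-3 + 558) + 1)*((-445 + 553) + 5) = (555 + 1)*(108 + 5) = 556*113 = 62828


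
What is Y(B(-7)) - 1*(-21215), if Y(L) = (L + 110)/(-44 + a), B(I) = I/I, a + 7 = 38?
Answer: 275684/13 ≈ 21206.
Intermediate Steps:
a = 31 (a = -7 + 38 = 31)
B(I) = 1
Y(L) = -110/13 - L/13 (Y(L) = (L + 110)/(-44 + 31) = (110 + L)/(-13) = (110 + L)*(-1/13) = -110/13 - L/13)
Y(B(-7)) - 1*(-21215) = (-110/13 - 1/13*1) - 1*(-21215) = (-110/13 - 1/13) + 21215 = -111/13 + 21215 = 275684/13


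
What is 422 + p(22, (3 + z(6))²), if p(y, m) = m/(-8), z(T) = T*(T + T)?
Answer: -2249/8 ≈ -281.13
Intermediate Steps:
z(T) = 2*T² (z(T) = T*(2*T) = 2*T²)
p(y, m) = -m/8 (p(y, m) = m*(-⅛) = -m/8)
422 + p(22, (3 + z(6))²) = 422 - (3 + 2*6²)²/8 = 422 - (3 + 2*36)²/8 = 422 - (3 + 72)²/8 = 422 - ⅛*75² = 422 - ⅛*5625 = 422 - 5625/8 = -2249/8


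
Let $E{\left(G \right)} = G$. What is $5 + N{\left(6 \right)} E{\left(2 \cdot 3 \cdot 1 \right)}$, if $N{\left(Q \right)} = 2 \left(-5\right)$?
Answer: $-55$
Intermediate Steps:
$N{\left(Q \right)} = -10$
$5 + N{\left(6 \right)} E{\left(2 \cdot 3 \cdot 1 \right)} = 5 - 10 \cdot 2 \cdot 3 \cdot 1 = 5 - 10 \cdot 6 \cdot 1 = 5 - 60 = -55$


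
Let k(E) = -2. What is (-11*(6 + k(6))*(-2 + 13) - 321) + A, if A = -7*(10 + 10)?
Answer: -945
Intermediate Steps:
A = -140 (A = -7*20 = -140)
(-11*(6 + k(6))*(-2 + 13) - 321) + A = (-11*(6 - 2)*(-2 + 13) - 321) - 140 = (-44*11 - 321) - 140 = (-11*44 - 321) - 140 = (-484 - 321) - 140 = -805 - 140 = -945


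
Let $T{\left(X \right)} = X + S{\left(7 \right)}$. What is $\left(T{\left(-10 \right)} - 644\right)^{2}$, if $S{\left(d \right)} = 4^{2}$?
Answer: $407044$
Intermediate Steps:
$S{\left(d \right)} = 16$
$T{\left(X \right)} = 16 + X$ ($T{\left(X \right)} = X + 16 = 16 + X$)
$\left(T{\left(-10 \right)} - 644\right)^{2} = \left(\left(16 - 10\right) - 644\right)^{2} = \left(6 - 644\right)^{2} = \left(-638\right)^{2} = 407044$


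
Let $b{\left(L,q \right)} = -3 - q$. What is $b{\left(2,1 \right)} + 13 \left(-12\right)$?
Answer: $-160$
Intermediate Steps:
$b{\left(2,1 \right)} + 13 \left(-12\right) = \left(-3 - 1\right) + 13 \left(-12\right) = \left(-3 - 1\right) - 156 = -4 - 156 = -160$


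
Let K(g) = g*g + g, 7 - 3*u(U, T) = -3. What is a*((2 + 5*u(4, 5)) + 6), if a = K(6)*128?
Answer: 132608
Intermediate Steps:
u(U, T) = 10/3 (u(U, T) = 7/3 - ⅓*(-3) = 7/3 + 1 = 10/3)
K(g) = g + g² (K(g) = g² + g = g + g²)
a = 5376 (a = (6*(1 + 6))*128 = (6*7)*128 = 42*128 = 5376)
a*((2 + 5*u(4, 5)) + 6) = 5376*((2 + 5*(10/3)) + 6) = 5376*((2 + 50/3) + 6) = 5376*(56/3 + 6) = 5376*(74/3) = 132608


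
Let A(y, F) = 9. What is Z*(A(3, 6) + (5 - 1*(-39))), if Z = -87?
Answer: -4611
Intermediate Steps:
Z*(A(3, 6) + (5 - 1*(-39))) = -87*(9 + (5 - 1*(-39))) = -87*(9 + (5 + 39)) = -87*(9 + 44) = -87*53 = -4611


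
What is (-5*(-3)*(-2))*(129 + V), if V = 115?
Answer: -7320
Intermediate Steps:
(-5*(-3)*(-2))*(129 + V) = (-5*(-3)*(-2))*(129 + 115) = (15*(-2))*244 = -30*244 = -7320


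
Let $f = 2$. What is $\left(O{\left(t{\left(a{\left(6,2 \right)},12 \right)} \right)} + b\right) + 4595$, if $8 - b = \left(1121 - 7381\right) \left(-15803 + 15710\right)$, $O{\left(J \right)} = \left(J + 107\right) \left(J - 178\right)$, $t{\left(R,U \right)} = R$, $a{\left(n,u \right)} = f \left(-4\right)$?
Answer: $-595991$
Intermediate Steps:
$a{\left(n,u \right)} = -8$ ($a{\left(n,u \right)} = 2 \left(-4\right) = -8$)
$O{\left(J \right)} = \left(-178 + J\right) \left(107 + J\right)$ ($O{\left(J \right)} = \left(107 + J\right) \left(-178 + J\right) = \left(-178 + J\right) \left(107 + J\right)$)
$b = -582172$ ($b = 8 - \left(1121 - 7381\right) \left(-15803 + 15710\right) = 8 - \left(-6260\right) \left(-93\right) = 8 - 582180 = -582172$)
$\left(O{\left(t{\left(a{\left(6,2 \right)},12 \right)} \right)} + b\right) + 4595 = \left(\left(-19046 + \left(-8\right)^{2} - -568\right) - 582172\right) + 4595 = \left(\left(-19046 + 64 + 568\right) - 582172\right) + 4595 = \left(-18414 - 582172\right) + 4595 = -600586 + 4595 = -595991$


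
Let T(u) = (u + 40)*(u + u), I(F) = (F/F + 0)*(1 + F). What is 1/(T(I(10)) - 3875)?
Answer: -1/2753 ≈ -0.00036324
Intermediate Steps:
I(F) = 1 + F (I(F) = (1 + 0)*(1 + F) = 1*(1 + F) = 1 + F)
T(u) = 2*u*(40 + u) (T(u) = (40 + u)*(2*u) = 2*u*(40 + u))
1/(T(I(10)) - 3875) = 1/(2*(1 + 10)*(40 + (1 + 10)) - 3875) = 1/(2*11*(40 + 11) - 3875) = 1/(2*11*51 - 3875) = 1/(1122 - 3875) = 1/(-2753) = -1/2753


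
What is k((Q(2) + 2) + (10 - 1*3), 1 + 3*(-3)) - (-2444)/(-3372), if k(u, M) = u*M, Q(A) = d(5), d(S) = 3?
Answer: -81539/843 ≈ -96.725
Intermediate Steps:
Q(A) = 3
k(u, M) = M*u
k((Q(2) + 2) + (10 - 1*3), 1 + 3*(-3)) - (-2444)/(-3372) = (1 + 3*(-3))*((3 + 2) + (10 - 1*3)) - (-2444)/(-3372) = (1 - 9)*(5 + (10 - 3)) - (-2444)*(-1)/3372 = -8*(5 + 7) - 1*611/843 = -8*12 - 611/843 = -96 - 611/843 = -81539/843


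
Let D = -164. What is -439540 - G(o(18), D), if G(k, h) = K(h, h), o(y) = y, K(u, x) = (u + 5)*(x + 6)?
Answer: -464662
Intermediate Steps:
K(u, x) = (5 + u)*(6 + x)
G(k, h) = 30 + h² + 11*h (G(k, h) = 30 + 5*h + 6*h + h*h = 30 + 5*h + 6*h + h² = 30 + h² + 11*h)
-439540 - G(o(18), D) = -439540 - (30 + (-164)² + 11*(-164)) = -439540 - (30 + 26896 - 1804) = -439540 - 1*25122 = -439540 - 25122 = -464662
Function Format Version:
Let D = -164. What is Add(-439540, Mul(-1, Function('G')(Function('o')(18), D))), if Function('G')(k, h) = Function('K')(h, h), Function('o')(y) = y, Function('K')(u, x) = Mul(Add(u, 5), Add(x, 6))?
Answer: -464662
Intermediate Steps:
Function('K')(u, x) = Mul(Add(5, u), Add(6, x))
Function('G')(k, h) = Add(30, Pow(h, 2), Mul(11, h)) (Function('G')(k, h) = Add(30, Mul(5, h), Mul(6, h), Mul(h, h)) = Add(30, Mul(5, h), Mul(6, h), Pow(h, 2)) = Add(30, Pow(h, 2), Mul(11, h)))
Add(-439540, Mul(-1, Function('G')(Function('o')(18), D))) = Add(-439540, Mul(-1, Add(30, Pow(-164, 2), Mul(11, -164)))) = Add(-439540, Mul(-1, Add(30, 26896, -1804))) = Add(-439540, Mul(-1, 25122)) = Add(-439540, -25122) = -464662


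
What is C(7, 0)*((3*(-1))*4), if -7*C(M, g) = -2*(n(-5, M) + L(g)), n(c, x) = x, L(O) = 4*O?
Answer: -24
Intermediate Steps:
C(M, g) = 2*M/7 + 8*g/7 (C(M, g) = -(-2)*(M + 4*g)/7 = -(-8*g - 2*M)/7 = 2*M/7 + 8*g/7)
C(7, 0)*((3*(-1))*4) = ((2/7)*7 + (8/7)*0)*((3*(-1))*4) = (2 + 0)*(-3*4) = 2*(-12) = -24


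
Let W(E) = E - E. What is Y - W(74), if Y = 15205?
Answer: 15205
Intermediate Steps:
W(E) = 0
Y - W(74) = 15205 - 1*0 = 15205 + 0 = 15205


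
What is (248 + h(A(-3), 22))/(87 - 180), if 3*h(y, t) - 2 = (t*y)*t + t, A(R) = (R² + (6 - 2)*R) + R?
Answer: 712/93 ≈ 7.6559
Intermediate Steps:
A(R) = R² + 5*R (A(R) = (R² + 4*R) + R = R² + 5*R)
h(y, t) = ⅔ + t/3 + y*t²/3 (h(y, t) = ⅔ + ((t*y)*t + t)/3 = ⅔ + (y*t² + t)/3 = ⅔ + (t + y*t²)/3 = ⅔ + (t/3 + y*t²/3) = ⅔ + t/3 + y*t²/3)
(248 + h(A(-3), 22))/(87 - 180) = (248 + (⅔ + (⅓)*22 + (⅓)*(-3*(5 - 3))*22²))/(87 - 180) = (248 + (⅔ + 22/3 + (⅓)*(-3*2)*484))/(-93) = (248 + (⅔ + 22/3 + (⅓)*(-6)*484))*(-1/93) = (248 + (⅔ + 22/3 - 968))*(-1/93) = (248 - 960)*(-1/93) = -712*(-1/93) = 712/93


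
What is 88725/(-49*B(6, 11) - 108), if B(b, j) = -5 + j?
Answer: -29575/134 ≈ -220.71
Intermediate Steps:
88725/(-49*B(6, 11) - 108) = 88725/(-49*(-5 + 11) - 108) = 88725/(-49*6 - 108) = 88725/(-294 - 108) = 88725/(-402) = 88725*(-1/402) = -29575/134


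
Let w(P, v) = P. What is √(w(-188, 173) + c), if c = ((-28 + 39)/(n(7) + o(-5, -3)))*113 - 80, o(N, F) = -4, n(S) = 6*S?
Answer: I*√339758/38 ≈ 15.339*I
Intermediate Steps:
c = -1797/38 (c = ((-28 + 39)/(6*7 - 4))*113 - 80 = (11/(42 - 4))*113 - 80 = (11/38)*113 - 80 = 1243/38 - 80 = -1797/38 ≈ -47.289)
√(w(-188, 173) + c) = √(-188 - 1797/38) = √(-8941/38) = I*√339758/38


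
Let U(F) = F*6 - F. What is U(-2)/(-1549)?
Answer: 10/1549 ≈ 0.0064558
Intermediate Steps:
U(F) = 5*F (U(F) = 6*F - F = 5*F)
U(-2)/(-1549) = (5*(-2))/(-1549) = -10*(-1/1549) = 10/1549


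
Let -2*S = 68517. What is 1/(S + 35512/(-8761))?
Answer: -17522/600348461 ≈ -2.9186e-5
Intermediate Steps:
S = -68517/2 (S = -½*68517 = -68517/2 ≈ -34259.)
1/(S + 35512/(-8761)) = 1/(-68517/2 + 35512/(-8761)) = 1/(-68517/2 + 35512*(-1/8761)) = 1/(-68517/2 - 35512/8761) = 1/(-600348461/17522) = -17522/600348461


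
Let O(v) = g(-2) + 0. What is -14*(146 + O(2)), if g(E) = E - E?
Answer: -2044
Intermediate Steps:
g(E) = 0
O(v) = 0 (O(v) = 0 + 0 = 0)
-14*(146 + O(2)) = -14*(146 + 0) = -14*146 = -2044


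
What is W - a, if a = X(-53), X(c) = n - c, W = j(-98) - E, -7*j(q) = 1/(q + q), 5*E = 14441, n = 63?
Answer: -20608807/6860 ≈ -3004.2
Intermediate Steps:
E = 14441/5 (E = (⅕)*14441 = 14441/5 ≈ 2888.2)
j(q) = -1/(14*q) (j(q) = -1/(7*(q + q)) = -1/(2*q)/7 = -1/(14*q))
W = -19813047/6860 (W = -1/14/(-98) - 1*14441/5 = -1/14*(-1/98) - 14441/5 = 1/1372 - 14441/5 = -19813047/6860 ≈ -2888.2)
X(c) = 63 - c
a = 116 (a = 63 - 1*(-53) = 63 + 53 = 116)
W - a = -19813047/6860 - 1*116 = -19813047/6860 - 116 = -20608807/6860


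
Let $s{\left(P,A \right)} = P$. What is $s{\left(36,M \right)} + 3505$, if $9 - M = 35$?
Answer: $3541$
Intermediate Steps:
$M = -26$ ($M = 9 - 35 = -26$)
$s{\left(36,M \right)} + 3505 = 36 + 3505 = 3541$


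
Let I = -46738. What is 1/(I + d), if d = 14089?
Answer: -1/32649 ≈ -3.0629e-5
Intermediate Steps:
1/(I + d) = 1/(-46738 + 14089) = 1/(-32649) = -1/32649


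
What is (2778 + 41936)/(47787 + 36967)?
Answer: 22357/42377 ≈ 0.52757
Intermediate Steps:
(2778 + 41936)/(47787 + 36967) = 44714/84754 = 44714*(1/84754) = 22357/42377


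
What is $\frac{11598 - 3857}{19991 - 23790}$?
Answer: $- \frac{7741}{3799} \approx -2.0376$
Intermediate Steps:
$\frac{11598 - 3857}{19991 - 23790} = \frac{7741}{-3799} = 7741 \left(- \frac{1}{3799}\right) = - \frac{7741}{3799}$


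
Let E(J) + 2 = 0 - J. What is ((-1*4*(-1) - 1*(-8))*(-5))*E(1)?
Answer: 180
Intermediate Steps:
E(J) = -2 - J (E(J) = -2 + (0 - J) = -2 - J)
((-1*4*(-1) - 1*(-8))*(-5))*E(1) = ((-1*4*(-1) - 1*(-8))*(-5))*(-2 - 1*1) = ((-4*(-1) + 8)*(-5))*(-2 - 1) = ((4 + 8)*(-5))*(-3) = (12*(-5))*(-3) = -60*(-3) = 180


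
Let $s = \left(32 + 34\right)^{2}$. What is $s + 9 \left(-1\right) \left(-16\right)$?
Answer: $4500$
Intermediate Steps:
$s = 4356$ ($s = 66^{2} = 4356$)
$s + 9 \left(-1\right) \left(-16\right) = 4356 + 9 \left(-1\right) \left(-16\right) = 4356 - -144 = 4356 + 144 = 4500$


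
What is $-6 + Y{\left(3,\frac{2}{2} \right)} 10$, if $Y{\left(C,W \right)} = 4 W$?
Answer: $34$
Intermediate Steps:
$-6 + Y{\left(3,\frac{2}{2} \right)} 10 = -6 + 4 \cdot \frac{2}{2} \cdot 10 = -6 + 4 \cdot 2 \cdot \frac{1}{2} \cdot 10 = -6 + 4 \cdot 1 \cdot 10 = -6 + 4 \cdot 10 = -6 + 40 = 34$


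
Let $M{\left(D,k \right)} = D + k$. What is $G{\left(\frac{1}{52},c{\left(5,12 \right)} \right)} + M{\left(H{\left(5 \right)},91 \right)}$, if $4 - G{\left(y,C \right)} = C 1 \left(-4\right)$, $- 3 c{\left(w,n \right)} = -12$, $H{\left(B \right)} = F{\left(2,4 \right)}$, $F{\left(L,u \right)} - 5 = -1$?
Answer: $115$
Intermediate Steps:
$F{\left(L,u \right)} = 4$ ($F{\left(L,u \right)} = 5 - 1 = 4$)
$H{\left(B \right)} = 4$
$c{\left(w,n \right)} = 4$ ($c{\left(w,n \right)} = \left(- \frac{1}{3}\right) \left(-12\right) = 4$)
$G{\left(y,C \right)} = 4 + 4 C$ ($G{\left(y,C \right)} = 4 - C 1 \left(-4\right) = 4 - C \left(-4\right) = 4 - - 4 C = 4 + 4 C$)
$G{\left(\frac{1}{52},c{\left(5,12 \right)} \right)} + M{\left(H{\left(5 \right)},91 \right)} = \left(4 + 4 \cdot 4\right) + \left(4 + 91\right) = \left(4 + 16\right) + 95 = 20 + 95 = 115$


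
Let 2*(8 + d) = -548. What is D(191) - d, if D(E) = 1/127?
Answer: 35815/127 ≈ 282.01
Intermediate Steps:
D(E) = 1/127
d = -282 (d = -8 + (½)*(-548) = -8 - 274 = -282)
D(191) - d = 1/127 - 1*(-282) = 1/127 + 282 = 35815/127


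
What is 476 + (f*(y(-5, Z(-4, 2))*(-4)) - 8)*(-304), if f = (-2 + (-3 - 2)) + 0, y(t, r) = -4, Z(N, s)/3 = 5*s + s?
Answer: 36956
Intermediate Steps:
Z(N, s) = 18*s (Z(N, s) = 3*(5*s + s) = 3*(6*s) = 18*s)
f = -7 (f = (-2 - 5) + 0 = -7 + 0 = -7)
476 + (f*(y(-5, Z(-4, 2))*(-4)) - 8)*(-304) = 476 + (-(-28)*(-4) - 8)*(-304) = 476 + (-7*16 - 8)*(-304) = 476 + (-112 - 8)*(-304) = 476 - 120*(-304) = 476 + 36480 = 36956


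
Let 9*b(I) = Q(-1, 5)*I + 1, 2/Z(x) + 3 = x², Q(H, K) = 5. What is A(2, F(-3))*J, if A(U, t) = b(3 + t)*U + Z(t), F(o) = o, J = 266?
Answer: 1330/9 ≈ 147.78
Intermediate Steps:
Z(x) = 2/(-3 + x²)
b(I) = ⅑ + 5*I/9 (b(I) = (5*I + 1)/9 = (1 + 5*I)/9 = ⅑ + 5*I/9)
A(U, t) = 2/(-3 + t²) + U*(16/9 + 5*t/9) (A(U, t) = (⅑ + 5*(3 + t)/9)*U + 2/(-3 + t²) = (⅑ + (5/3 + 5*t/9))*U + 2/(-3 + t²) = (16/9 + 5*t/9)*U + 2/(-3 + t²) = U*(16/9 + 5*t/9) + 2/(-3 + t²) = 2/(-3 + t²) + U*(16/9 + 5*t/9))
A(2, F(-3))*J = ((18 + 2*(-3 + (-3)²)*(16 + 5*(-3)))/(9*(-3 + (-3)²)))*266 = ((18 + 2*(-3 + 9)*(16 - 15))/(9*(-3 + 9)))*266 = ((⅑)*(18 + 2*6*1)/6)*266 = ((⅑)*(⅙)*(18 + 12))*266 = ((⅑)*(⅙)*30)*266 = (5/9)*266 = 1330/9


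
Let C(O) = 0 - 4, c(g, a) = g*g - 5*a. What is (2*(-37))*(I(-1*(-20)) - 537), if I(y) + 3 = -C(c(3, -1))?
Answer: 39664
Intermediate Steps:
c(g, a) = g² - 5*a
C(O) = -4
I(y) = 1 (I(y) = -3 - 1*(-4) = -3 + 4 = 1)
(2*(-37))*(I(-1*(-20)) - 537) = (2*(-37))*(1 - 537) = -74*(-536) = 39664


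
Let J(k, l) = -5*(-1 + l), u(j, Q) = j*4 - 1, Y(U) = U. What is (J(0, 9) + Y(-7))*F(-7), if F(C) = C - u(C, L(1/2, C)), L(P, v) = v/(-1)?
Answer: -1034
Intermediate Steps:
L(P, v) = -v (L(P, v) = v*(-1) = -v)
u(j, Q) = -1 + 4*j (u(j, Q) = 4*j - 1 = -1 + 4*j)
F(C) = 1 - 3*C (F(C) = C - (-1 + 4*C) = C + (1 - 4*C) = 1 - 3*C)
J(k, l) = 5 - 5*l
(J(0, 9) + Y(-7))*F(-7) = ((5 - 5*9) - 7)*(1 - 3*(-7)) = ((5 - 45) - 7)*(1 + 21) = (-40 - 7)*22 = -47*22 = -1034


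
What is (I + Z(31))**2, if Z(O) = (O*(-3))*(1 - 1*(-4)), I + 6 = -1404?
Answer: 3515625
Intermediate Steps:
I = -1410 (I = -6 - 1404 = -1410)
Z(O) = -15*O (Z(O) = (-3*O)*(1 + 4) = -3*O*5 = -15*O)
(I + Z(31))**2 = (-1410 - 15*31)**2 = (-1410 - 465)**2 = (-1875)**2 = 3515625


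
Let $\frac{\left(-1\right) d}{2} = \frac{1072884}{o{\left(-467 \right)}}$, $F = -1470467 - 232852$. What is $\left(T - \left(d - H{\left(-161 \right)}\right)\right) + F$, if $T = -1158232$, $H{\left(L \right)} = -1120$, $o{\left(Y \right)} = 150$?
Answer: $- \frac{71209147}{25} \approx -2.8484 \cdot 10^{6}$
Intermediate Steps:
$F = -1703319$ ($F = -1470467 - 232852 = -1703319$)
$d = - \frac{357628}{25}$ ($d = - 2 \cdot \frac{1072884}{150} = - 2 \cdot 1072884 \cdot \frac{1}{150} = \left(-2\right) \frac{178814}{25} = - \frac{357628}{25} \approx -14305.0$)
$\left(T - \left(d - H{\left(-161 \right)}\right)\right) + F = \left(-1158232 - - \frac{329628}{25}\right) - 1703319 = \left(-1158232 + \left(-1120 + \frac{357628}{25}\right)\right) - 1703319 = \left(-1158232 + \frac{329628}{25}\right) - 1703319 = - \frac{28626172}{25} - 1703319 = - \frac{71209147}{25}$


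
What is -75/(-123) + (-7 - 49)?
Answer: -2271/41 ≈ -55.390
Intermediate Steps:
-75/(-123) + (-7 - 49) = -75*(-1/123) - 56 = 25/41 - 56 = -2271/41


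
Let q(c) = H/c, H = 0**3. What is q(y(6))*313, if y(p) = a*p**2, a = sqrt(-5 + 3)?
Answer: 0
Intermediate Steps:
a = I*sqrt(2) (a = sqrt(-2) = I*sqrt(2) ≈ 1.4142*I)
y(p) = I*sqrt(2)*p**2 (y(p) = (I*sqrt(2))*p**2 = I*sqrt(2)*p**2)
H = 0
q(c) = 0 (q(c) = 0/c = 0)
q(y(6))*313 = 0*313 = 0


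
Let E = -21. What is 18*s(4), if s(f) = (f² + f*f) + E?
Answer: 198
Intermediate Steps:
s(f) = -21 + 2*f² (s(f) = (f² + f*f) - 21 = (f² + f²) - 21 = 2*f² - 21 = -21 + 2*f²)
18*s(4) = 18*(-21 + 2*4²) = 18*(-21 + 2*16) = 18*(-21 + 32) = 18*11 = 198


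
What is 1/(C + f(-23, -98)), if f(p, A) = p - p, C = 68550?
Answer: 1/68550 ≈ 1.4588e-5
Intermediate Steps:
f(p, A) = 0
1/(C + f(-23, -98)) = 1/(68550 + 0) = 1/68550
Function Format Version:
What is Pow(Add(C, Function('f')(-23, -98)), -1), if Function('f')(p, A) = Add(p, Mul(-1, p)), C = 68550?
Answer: Rational(1, 68550) ≈ 1.4588e-5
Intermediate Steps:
Function('f')(p, A) = 0
Pow(Add(C, Function('f')(-23, -98)), -1) = Pow(Add(68550, 0), -1) = Pow(68550, -1) = Rational(1, 68550)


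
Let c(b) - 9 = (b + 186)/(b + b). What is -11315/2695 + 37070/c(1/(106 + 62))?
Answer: -30795761/16852913 ≈ -1.8273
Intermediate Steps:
c(b) = 9 + (186 + b)/(2*b) (c(b) = 9 + (b + 186)/(b + b) = 9 + (186 + b)/((2*b)) = 9 + (186 + b)*(1/(2*b)) = 9 + (186 + b)/(2*b))
-11315/2695 + 37070/c(1/(106 + 62)) = -11315/2695 + 37070/(19/2 + 93/(1/(106 + 62))) = -11315*1/2695 + 37070/(19/2 + 93/(1/168)) = -2263/539 + 37070/(19/2 + 93/(1/168)) = -2263/539 + 37070/(19/2 + 93*168) = -2263/539 + 37070/(19/2 + 15624) = -2263/539 + 37070/(31267/2) = -2263/539 + 37070*(2/31267) = -2263/539 + 74140/31267 = -30795761/16852913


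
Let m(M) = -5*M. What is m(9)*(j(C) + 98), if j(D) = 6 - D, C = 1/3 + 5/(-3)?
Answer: -4740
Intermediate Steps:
C = -4/3 (C = 1*(1/3) + 5*(-1/3) = 1/3 - 5/3 = -4/3 ≈ -1.3333)
m(9)*(j(C) + 98) = (-5*9)*((6 - 1*(-4/3)) + 98) = -45*((6 + 4/3) + 98) = -45*(22/3 + 98) = -45*316/3 = -4740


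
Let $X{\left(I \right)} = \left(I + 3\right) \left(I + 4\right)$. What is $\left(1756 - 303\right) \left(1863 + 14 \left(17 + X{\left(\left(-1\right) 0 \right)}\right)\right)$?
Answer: $3296857$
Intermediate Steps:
$X{\left(I \right)} = \left(3 + I\right) \left(4 + I\right)$
$\left(1756 - 303\right) \left(1863 + 14 \left(17 + X{\left(\left(-1\right) 0 \right)}\right)\right) = \left(1756 - 303\right) \left(1863 + 14 \left(17 + \left(12 + \left(\left(-1\right) 0\right)^{2} + 7 \left(\left(-1\right) 0\right)\right)\right)\right) = 1453 \left(1863 + 14 \left(17 + \left(12 + 0^{2} + 7 \cdot 0\right)\right)\right) = 1453 \left(1863 + 14 \left(17 + \left(12 + 0 + 0\right)\right)\right) = 1453 \left(1863 + 14 \left(17 + 12\right)\right) = 1453 \left(1863 + 14 \cdot 29\right) = 1453 \left(1863 + 406\right) = 1453 \cdot 2269 = 3296857$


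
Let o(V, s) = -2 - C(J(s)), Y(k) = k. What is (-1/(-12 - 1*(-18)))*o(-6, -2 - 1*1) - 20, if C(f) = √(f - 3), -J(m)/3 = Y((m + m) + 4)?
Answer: -59/3 + √3/6 ≈ -19.378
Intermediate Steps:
J(m) = -12 - 6*m (J(m) = -3*((m + m) + 4) = -3*(2*m + 4) = -3*(4 + 2*m) = -12 - 6*m)
C(f) = √(-3 + f)
o(V, s) = -2 - √(-15 - 6*s) (o(V, s) = -2 - √(-3 + (-12 - 6*s)) = -2 - √(-15 - 6*s))
(-1/(-12 - 1*(-18)))*o(-6, -2 - 1*1) - 20 = (-1/(-12 - 1*(-18)))*(-2 - √(-15 - 6*(-2 - 1*1))) - 20 = (-1/(-12 + 18))*(-2 - √(-15 - 6*(-2 - 1))) - 20 = (-1/6)*(-2 - √(-15 - 6*(-3))) - 20 = (-1*⅙)*(-2 - √(-15 + 18)) - 20 = -(-2 - √3)/6 - 20 = (⅓ + √3/6) - 20 = -59/3 + √3/6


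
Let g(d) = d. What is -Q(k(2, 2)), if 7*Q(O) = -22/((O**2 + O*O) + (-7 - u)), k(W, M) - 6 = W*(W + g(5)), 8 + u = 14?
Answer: 22/5509 ≈ 0.0039935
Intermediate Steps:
u = 6 (u = -8 + 14 = 6)
k(W, M) = 6 + W*(5 + W) (k(W, M) = 6 + W*(W + 5) = 6 + W*(5 + W))
Q(O) = -22/(7*(-13 + 2*O**2)) (Q(O) = (-22/((O**2 + O*O) + (-7 - 1*6)))/7 = (-22/((O**2 + O**2) + (-7 - 6)))/7 = (-22/(2*O**2 - 13))/7 = (-22/(-13 + 2*O**2))/7 = -22/(7*(-13 + 2*O**2)))
-Q(k(2, 2)) = -22/(7*(13 - 2*(6 + 2**2 + 5*2)**2)) = -22/(7*(13 - 2*(6 + 4 + 10)**2)) = -22/(7*(13 - 2*20**2)) = -22/(7*(13 - 2*400)) = -22/(7*(13 - 800)) = -22/(7*(-787)) = -22*(-1)/(7*787) = -1*(-22/5509) = 22/5509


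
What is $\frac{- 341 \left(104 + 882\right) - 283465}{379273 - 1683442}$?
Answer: $\frac{619691}{1304169} \approx 0.47516$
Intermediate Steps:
$\frac{- 341 \left(104 + 882\right) - 283465}{379273 - 1683442} = \frac{\left(-341\right) 986 - 283465}{-1304169} = \left(-336226 - 283465\right) \left(- \frac{1}{1304169}\right) = \left(-619691\right) \left(- \frac{1}{1304169}\right) = \frac{619691}{1304169}$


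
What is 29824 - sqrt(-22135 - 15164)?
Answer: 29824 - I*sqrt(37299) ≈ 29824.0 - 193.13*I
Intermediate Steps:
29824 - sqrt(-22135 - 15164) = 29824 - sqrt(-37299) = 29824 - I*sqrt(37299)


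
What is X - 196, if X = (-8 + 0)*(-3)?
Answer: -172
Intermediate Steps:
X = 24 (X = -8*(-3) = 24)
X - 196 = 24 - 196 = -172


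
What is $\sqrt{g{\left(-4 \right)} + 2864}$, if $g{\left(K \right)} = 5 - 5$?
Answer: $4 \sqrt{179} \approx 53.516$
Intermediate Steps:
$g{\left(K \right)} = 0$ ($g{\left(K \right)} = 5 - 5 = 0$)
$\sqrt{g{\left(-4 \right)} + 2864} = \sqrt{0 + 2864} = \sqrt{2864} = 4 \sqrt{179}$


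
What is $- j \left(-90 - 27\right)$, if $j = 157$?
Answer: $18369$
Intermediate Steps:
$- j \left(-90 - 27\right) = \left(-1\right) 157 \left(-90 - 27\right) = - 157 \left(-90 - 27\right) = \left(-157\right) \left(-117\right) = 18369$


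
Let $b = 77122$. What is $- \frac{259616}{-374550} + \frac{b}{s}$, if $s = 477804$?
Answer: $\frac{12744300697}{14913457350} \approx 0.85455$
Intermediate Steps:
$- \frac{259616}{-374550} + \frac{b}{s} = - \frac{259616}{-374550} + \frac{77122}{477804} = \left(-259616\right) \left(- \frac{1}{374550}\right) + 77122 \cdot \frac{1}{477804} = \frac{129808}{187275} + \frac{38561}{238902} = \frac{12744300697}{14913457350}$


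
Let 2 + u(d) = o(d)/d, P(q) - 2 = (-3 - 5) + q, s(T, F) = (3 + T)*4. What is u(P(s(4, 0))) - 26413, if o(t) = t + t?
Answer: -26413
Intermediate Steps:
o(t) = 2*t
s(T, F) = 12 + 4*T
P(q) = -6 + q (P(q) = 2 + ((-3 - 5) + q) = 2 + (-8 + q) = -6 + q)
u(d) = 0 (u(d) = -2 + (2*d)/d = -2 + 2 = 0)
u(P(s(4, 0))) - 26413 = 0 - 26413 = -26413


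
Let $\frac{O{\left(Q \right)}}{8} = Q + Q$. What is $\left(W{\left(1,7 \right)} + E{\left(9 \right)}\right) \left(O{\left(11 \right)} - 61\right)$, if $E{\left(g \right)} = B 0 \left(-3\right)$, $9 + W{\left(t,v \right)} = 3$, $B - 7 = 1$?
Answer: $-690$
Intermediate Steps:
$O{\left(Q \right)} = 16 Q$ ($O{\left(Q \right)} = 8 \left(Q + Q\right) = 8 \cdot 2 Q = 16 Q$)
$B = 8$ ($B = 7 + 1 = 8$)
$W{\left(t,v \right)} = -6$ ($W{\left(t,v \right)} = -9 + 3 = -6$)
$E{\left(g \right)} = 0$ ($E{\left(g \right)} = 8 \cdot 0 \left(-3\right) = 0 \left(-3\right) = 0$)
$\left(W{\left(1,7 \right)} + E{\left(9 \right)}\right) \left(O{\left(11 \right)} - 61\right) = \left(-6 + 0\right) \left(16 \cdot 11 - 61\right) = - 6 \left(176 - 61\right) = \left(-6\right) 115 = -690$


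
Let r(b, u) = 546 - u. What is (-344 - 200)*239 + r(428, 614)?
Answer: -130084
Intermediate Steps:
(-344 - 200)*239 + r(428, 614) = (-344 - 200)*239 + (546 - 1*614) = -544*239 + (546 - 614) = -130016 - 68 = -130084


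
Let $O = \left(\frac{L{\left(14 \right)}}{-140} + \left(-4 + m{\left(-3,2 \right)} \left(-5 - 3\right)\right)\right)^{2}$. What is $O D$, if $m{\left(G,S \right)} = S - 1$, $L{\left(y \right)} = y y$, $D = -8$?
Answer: $- \frac{35912}{25} \approx -1436.5$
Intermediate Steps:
$L{\left(y \right)} = y^{2}$
$m{\left(G,S \right)} = -1 + S$ ($m{\left(G,S \right)} = S - 1 = -1 + S$)
$O = \frac{4489}{25}$ ($O = \left(\frac{14^{2}}{-140} + \left(-4 + \left(-1 + 2\right) \left(-5 - 3\right)\right)\right)^{2} = \left(196 \left(- \frac{1}{140}\right) + \left(-4 + 1 \left(-5 - 3\right)\right)\right)^{2} = \left(- \frac{7}{5} + \left(-4 + 1 \left(-8\right)\right)\right)^{2} = \left(- \frac{7}{5} - 12\right)^{2} = \left(- \frac{67}{5}\right)^{2} = \frac{4489}{25} \approx 179.56$)
$O D = \frac{4489}{25} \left(-8\right) = - \frac{35912}{25}$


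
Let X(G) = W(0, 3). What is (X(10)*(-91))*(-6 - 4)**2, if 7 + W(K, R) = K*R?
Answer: 63700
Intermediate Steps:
W(K, R) = -7 + K*R
X(G) = -7 (X(G) = -7 + 0*3 = -7 + 0 = -7)
(X(10)*(-91))*(-6 - 4)**2 = (-7*(-91))*(-6 - 4)**2 = 637*(-10)**2 = 637*100 = 63700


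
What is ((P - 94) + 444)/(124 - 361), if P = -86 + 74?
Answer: -338/237 ≈ -1.4262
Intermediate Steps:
P = -12
((P - 94) + 444)/(124 - 361) = ((-12 - 94) + 444)/(124 - 361) = (-106 + 444)/(-237) = 338*(-1/237) = -338/237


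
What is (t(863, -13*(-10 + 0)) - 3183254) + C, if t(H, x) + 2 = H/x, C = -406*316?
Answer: -430500897/130 ≈ -3.3115e+6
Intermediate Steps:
C = -128296
t(H, x) = -2 + H/x
(t(863, -13*(-10 + 0)) - 3183254) + C = ((-2 + 863/((-13*(-10 + 0)))) - 3183254) - 128296 = ((-2 + 863/((-13*(-10)))) - 3183254) - 128296 = ((-2 + 863/130) - 3183254) - 128296 = (603/130 - 3183254) - 128296 = -413822417/130 - 128296 = -430500897/130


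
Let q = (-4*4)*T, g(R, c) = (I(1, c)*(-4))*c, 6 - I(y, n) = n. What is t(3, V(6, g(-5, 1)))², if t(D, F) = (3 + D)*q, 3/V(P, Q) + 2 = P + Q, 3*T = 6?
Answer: 36864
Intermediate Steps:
T = 2 (T = (⅓)*6 = 2)
I(y, n) = 6 - n
g(R, c) = c*(-24 + 4*c) (g(R, c) = ((6 - c)*(-4))*c = (-24 + 4*c)*c = c*(-24 + 4*c))
q = -32 (q = -4*4*2 = -16*2 = -32)
V(P, Q) = 3/(-2 + P + Q) (V(P, Q) = 3/(-2 + (P + Q)) = 3/(-2 + P + Q))
t(D, F) = -96 - 32*D (t(D, F) = (3 + D)*(-32) = -96 - 32*D)
t(3, V(6, g(-5, 1)))² = (-96 - 32*3)² = (-96 - 96)² = (-192)² = 36864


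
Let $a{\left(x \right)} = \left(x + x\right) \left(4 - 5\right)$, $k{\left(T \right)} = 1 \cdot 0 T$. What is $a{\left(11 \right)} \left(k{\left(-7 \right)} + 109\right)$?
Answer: $-2398$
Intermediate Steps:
$k{\left(T \right)} = 0$ ($k{\left(T \right)} = 0 T = 0$)
$a{\left(x \right)} = - 2 x$ ($a{\left(x \right)} = 2 x \left(-1\right) = - 2 x$)
$a{\left(11 \right)} \left(k{\left(-7 \right)} + 109\right) = \left(-2\right) 11 \left(0 + 109\right) = \left(-22\right) 109 = -2398$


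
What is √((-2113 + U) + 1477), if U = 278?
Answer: I*√358 ≈ 18.921*I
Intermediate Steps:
√((-2113 + U) + 1477) = √((-2113 + 278) + 1477) = √(-1835 + 1477) = √(-358) = I*√358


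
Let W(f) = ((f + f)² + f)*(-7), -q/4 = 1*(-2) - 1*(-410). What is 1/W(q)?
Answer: -1/74564448 ≈ -1.3411e-8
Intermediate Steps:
q = -1632 (q = -4*(1*(-2) - 1*(-410)) = -4*(-2 + 410) = -4*408 = -1632)
W(f) = -28*f² - 7*f (W(f) = ((2*f)² + f)*(-7) = (4*f² + f)*(-7) = (f + 4*f²)*(-7) = -28*f² - 7*f)
1/W(q) = 1/(-7*(-1632)*(1 + 4*(-1632))) = 1/(-7*(-1632)*(1 - 6528)) = 1/(-7*(-1632)*(-6527)) = 1/(-74564448) = -1/74564448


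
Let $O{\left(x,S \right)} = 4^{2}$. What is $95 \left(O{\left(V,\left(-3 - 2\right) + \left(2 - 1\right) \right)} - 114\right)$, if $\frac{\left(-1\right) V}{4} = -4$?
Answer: $-9310$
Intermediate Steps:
$V = 16$ ($V = \left(-4\right) \left(-4\right) = 16$)
$O{\left(x,S \right)} = 16$
$95 \left(O{\left(V,\left(-3 - 2\right) + \left(2 - 1\right) \right)} - 114\right) = 95 \left(16 - 114\right) = 95 \left(-98\right) = -9310$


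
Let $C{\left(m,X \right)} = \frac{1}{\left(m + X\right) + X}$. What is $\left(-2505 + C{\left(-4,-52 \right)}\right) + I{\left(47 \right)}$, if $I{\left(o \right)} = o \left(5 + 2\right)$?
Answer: $- \frac{235009}{108} \approx -2176.0$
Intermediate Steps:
$C{\left(m,X \right)} = \frac{1}{m + 2 X}$ ($C{\left(m,X \right)} = \frac{1}{\left(X + m\right) + X} = \frac{1}{m + 2 X}$)
$I{\left(o \right)} = 7 o$ ($I{\left(o \right)} = o 7 = 7 o$)
$\left(-2505 + C{\left(-4,-52 \right)}\right) + I{\left(47 \right)} = \left(-2505 + \frac{1}{-4 + 2 \left(-52\right)}\right) + 7 \cdot 47 = \left(-2505 + \frac{1}{-4 - 104}\right) + 329 = \left(-2505 + \frac{1}{-108}\right) + 329 = \left(-2505 - \frac{1}{108}\right) + 329 = - \frac{270541}{108} + 329 = - \frac{235009}{108}$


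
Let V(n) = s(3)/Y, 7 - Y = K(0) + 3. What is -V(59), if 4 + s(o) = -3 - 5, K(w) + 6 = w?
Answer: 6/5 ≈ 1.2000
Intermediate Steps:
K(w) = -6 + w
s(o) = -12 (s(o) = -4 + (-3 - 5) = -4 - 8 = -12)
Y = 10 (Y = 7 - ((-6 + 0) + 3) = 7 - (-6 + 3) = 7 - 1*(-3) = 7 + 3 = 10)
V(n) = -6/5 (V(n) = -12/10 = -12*⅒ = -6/5)
-V(59) = -1*(-6/5) = 6/5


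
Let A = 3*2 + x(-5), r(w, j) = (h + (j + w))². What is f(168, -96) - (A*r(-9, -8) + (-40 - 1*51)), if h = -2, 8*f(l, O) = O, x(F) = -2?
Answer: -1365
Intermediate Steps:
f(l, O) = O/8
r(w, j) = (-2 + j + w)² (r(w, j) = (-2 + (j + w))² = (-2 + j + w)²)
A = 4 (A = 3*2 - 2 = 6 - 2 = 4)
f(168, -96) - (A*r(-9, -8) + (-40 - 1*51)) = (⅛)*(-96) - (4*(-2 - 8 - 9)² + (-40 - 1*51)) = -12 - (4*(-19)² + (-40 - 51)) = -12 - (4*361 - 91) = -12 - (1444 - 91) = -12 - 1*1353 = -12 - 1353 = -1365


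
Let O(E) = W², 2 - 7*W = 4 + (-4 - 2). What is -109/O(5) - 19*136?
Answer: -46685/16 ≈ -2917.8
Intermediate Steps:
W = 4/7 (W = 2/7 - (4 + (-4 - 2))/7 = 2/7 - (4 - 6)/7 = 2/7 - ⅐*(-2) = 2/7 + 2/7 = 4/7 ≈ 0.57143)
O(E) = 16/49 (O(E) = (4/7)² = 16/49)
-109/O(5) - 19*136 = -109/16/49 - 19*136 = -109*49/16 - 2584 = -5341/16 - 2584 = -46685/16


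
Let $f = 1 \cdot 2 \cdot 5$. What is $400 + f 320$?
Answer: $3600$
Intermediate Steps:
$f = 10$ ($f = 2 \cdot 5 = 10$)
$400 + f 320 = 400 + 10 \cdot 320 = 400 + 3200 = 3600$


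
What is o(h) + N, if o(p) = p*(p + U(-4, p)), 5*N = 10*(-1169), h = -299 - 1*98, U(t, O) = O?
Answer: 312880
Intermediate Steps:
h = -397 (h = -299 - 98 = -397)
N = -2338 (N = (10*(-1169))/5 = (⅕)*(-11690) = -2338)
o(p) = 2*p² (o(p) = p*(p + p) = p*(2*p) = 2*p²)
o(h) + N = 2*(-397)² - 2338 = 2*157609 - 2338 = 315218 - 2338 = 312880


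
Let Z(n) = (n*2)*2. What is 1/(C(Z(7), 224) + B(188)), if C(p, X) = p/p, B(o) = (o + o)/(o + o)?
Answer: 1/2 ≈ 0.50000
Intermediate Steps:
B(o) = 1 (B(o) = (2*o)/((2*o)) = (2*o)*(1/(2*o)) = 1)
Z(n) = 4*n (Z(n) = (2*n)*2 = 4*n)
C(p, X) = 1
1/(C(Z(7), 224) + B(188)) = 1/(1 + 1) = 1/2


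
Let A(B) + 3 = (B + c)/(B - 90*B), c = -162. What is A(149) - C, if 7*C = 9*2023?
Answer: -34531631/13261 ≈ -2604.0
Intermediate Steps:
A(B) = -3 - (-162 + B)/(89*B) (A(B) = -3 + (B - 162)/(B - 90*B) = -3 + (-162 + B)/((-89*B)) = -3 + (-162 + B)*(-1/(89*B)) = -3 - (-162 + B)/(89*B))
C = 2601 (C = (9*2023)/7 = (⅐)*18207 = 2601)
A(149) - C = (2/89)*(81 - 134*149)/149 - 1*2601 = (2/89)*(1/149)*(81 - 19966) - 2601 = (2/89)*(1/149)*(-19885) - 2601 = -39770/13261 - 2601 = -34531631/13261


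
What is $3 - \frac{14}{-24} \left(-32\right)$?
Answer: $-56$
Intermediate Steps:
$3 - \frac{14}{-24} \left(-32\right) = 3 \left(-14\right) \left(- \frac{1}{24}\right) \left(-32\right) = 3 \cdot \frac{7}{12} \left(-32\right) = 3 \left(- \frac{56}{3}\right) = -56$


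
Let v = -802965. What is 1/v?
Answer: -1/802965 ≈ -1.2454e-6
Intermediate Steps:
1/v = 1/(-802965) = -1/802965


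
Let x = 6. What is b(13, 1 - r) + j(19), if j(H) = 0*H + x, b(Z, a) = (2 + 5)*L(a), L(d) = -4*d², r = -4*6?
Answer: -17494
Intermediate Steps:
r = -24
b(Z, a) = -28*a² (b(Z, a) = (2 + 5)*(-4*a²) = 7*(-4*a²) = -28*a²)
j(H) = 6 (j(H) = 0*H + 6 = 0 + 6 = 6)
b(13, 1 - r) + j(19) = -28*(1 - 1*(-24))² + 6 = -28*(1 + 24)² + 6 = -28*25² + 6 = -28*625 + 6 = -17500 + 6 = -17494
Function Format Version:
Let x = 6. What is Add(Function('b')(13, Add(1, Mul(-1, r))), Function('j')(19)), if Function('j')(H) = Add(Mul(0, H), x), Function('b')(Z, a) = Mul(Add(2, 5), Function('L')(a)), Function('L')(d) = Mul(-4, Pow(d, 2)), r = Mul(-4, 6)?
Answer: -17494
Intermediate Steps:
r = -24
Function('b')(Z, a) = Mul(-28, Pow(a, 2)) (Function('b')(Z, a) = Mul(Add(2, 5), Mul(-4, Pow(a, 2))) = Mul(7, Mul(-4, Pow(a, 2))) = Mul(-28, Pow(a, 2)))
Function('j')(H) = 6 (Function('j')(H) = Add(Mul(0, H), 6) = Add(0, 6) = 6)
Add(Function('b')(13, Add(1, Mul(-1, r))), Function('j')(19)) = Add(Mul(-28, Pow(Add(1, Mul(-1, -24)), 2)), 6) = Add(Mul(-28, Pow(Add(1, 24), 2)), 6) = Add(Mul(-28, Pow(25, 2)), 6) = Add(Mul(-28, 625), 6) = Add(-17500, 6) = -17494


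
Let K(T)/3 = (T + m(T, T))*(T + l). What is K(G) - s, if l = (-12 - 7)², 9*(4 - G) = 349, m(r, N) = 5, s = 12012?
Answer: -1111172/27 ≈ -41155.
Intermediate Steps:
G = -313/9 (G = 4 - ⅑*349 = 4 - 349/9 = -313/9 ≈ -34.778)
l = 361 (l = (-19)² = 361)
K(T) = 3*(5 + T)*(361 + T) (K(T) = 3*((T + 5)*(T + 361)) = 3*((5 + T)*(361 + T)) = 3*(5 + T)*(361 + T))
K(G) - s = (5415 + 3*(-313/9)² + 1098*(-313/9)) - 1*12012 = (5415 + 3*(97969/81) - 38186) - 12012 = (5415 + 97969/27 - 38186) - 12012 = -786848/27 - 12012 = -1111172/27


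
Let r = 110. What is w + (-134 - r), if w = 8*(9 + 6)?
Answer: -124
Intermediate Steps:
w = 120 (w = 8*15 = 120)
w + (-134 - r) = 120 + (-134 - 1*110) = 120 + (-134 - 110) = 120 - 244 = -124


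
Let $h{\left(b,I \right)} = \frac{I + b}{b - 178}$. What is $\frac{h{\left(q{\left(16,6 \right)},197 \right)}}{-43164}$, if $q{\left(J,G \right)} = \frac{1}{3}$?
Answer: $\frac{148}{5751603} \approx 2.5732 \cdot 10^{-5}$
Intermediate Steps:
$q{\left(J,G \right)} = \frac{1}{3}$
$h{\left(b,I \right)} = \frac{I + b}{-178 + b}$
$\frac{h{\left(q{\left(16,6 \right)},197 \right)}}{-43164} = \frac{\frac{1}{-178 + \frac{1}{3}} \left(197 + \frac{1}{3}\right)}{-43164} = \frac{1}{- \frac{533}{3}} \cdot \frac{592}{3} \left(- \frac{1}{43164}\right) = \left(- \frac{3}{533}\right) \frac{592}{3} \left(- \frac{1}{43164}\right) = \left(- \frac{592}{533}\right) \left(- \frac{1}{43164}\right) = \frac{148}{5751603}$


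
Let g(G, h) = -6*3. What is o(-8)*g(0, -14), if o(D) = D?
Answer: 144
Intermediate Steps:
g(G, h) = -18
o(-8)*g(0, -14) = -8*(-18) = 144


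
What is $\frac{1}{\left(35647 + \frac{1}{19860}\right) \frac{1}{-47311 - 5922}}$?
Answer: $- \frac{1057207380}{707949421} \approx -1.4933$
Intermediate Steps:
$\frac{1}{\left(35647 + \frac{1}{19860}\right) \frac{1}{-47311 - 5922}} = \frac{1}{\left(35647 + \frac{1}{19860}\right) \frac{1}{-53233}} = \frac{1}{\frac{707949421}{19860} \left(- \frac{1}{53233}\right)} = \frac{1}{- \frac{707949421}{1057207380}} = - \frac{1057207380}{707949421}$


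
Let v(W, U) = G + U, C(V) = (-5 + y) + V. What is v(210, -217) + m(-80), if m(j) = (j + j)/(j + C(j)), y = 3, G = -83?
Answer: -24220/81 ≈ -299.01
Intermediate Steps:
C(V) = -2 + V (C(V) = (-5 + 3) + V = -2 + V)
m(j) = 2*j/(-2 + 2*j) (m(j) = (j + j)/(j + (-2 + j)) = (2*j)/(-2 + 2*j) = 2*j/(-2 + 2*j))
v(W, U) = -83 + U
v(210, -217) + m(-80) = (-83 - 217) - 80/(-1 - 80) = -300 - 80/(-81) = -300 - 80*(-1/81) = -300 + 80/81 = -24220/81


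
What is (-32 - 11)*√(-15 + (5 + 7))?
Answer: -43*I*√3 ≈ -74.478*I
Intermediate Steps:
(-32 - 11)*√(-15 + (5 + 7)) = -43*√(-15 + 12) = -43*I*√3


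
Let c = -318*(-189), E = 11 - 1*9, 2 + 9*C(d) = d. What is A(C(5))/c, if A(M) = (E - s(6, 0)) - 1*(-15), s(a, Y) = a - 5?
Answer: 8/30051 ≈ 0.00026621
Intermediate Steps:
C(d) = -2/9 + d/9
s(a, Y) = -5 + a
E = 2 (E = 11 - 9 = 2)
A(M) = 16 (A(M) = (2 - (-5 + 6)) - 1*(-15) = (2 - 1*1) + 15 = (2 - 1) + 15 = 1 + 15 = 16)
c = 60102
A(C(5))/c = 16/60102 = 16*(1/60102) = 8/30051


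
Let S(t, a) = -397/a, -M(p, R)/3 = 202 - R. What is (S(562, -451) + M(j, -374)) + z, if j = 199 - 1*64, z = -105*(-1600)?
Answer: 74989069/451 ≈ 1.6627e+5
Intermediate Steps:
z = 168000
j = 135 (j = 199 - 64 = 135)
M(p, R) = -606 + 3*R (M(p, R) = -3*(202 - R) = -606 + 3*R)
(S(562, -451) + M(j, -374)) + z = (-397/(-451) + (-606 + 3*(-374))) + 168000 = (-397*(-1/451) + (-606 - 1122)) + 168000 = (397/451 - 1728) + 168000 = -778931/451 + 168000 = 74989069/451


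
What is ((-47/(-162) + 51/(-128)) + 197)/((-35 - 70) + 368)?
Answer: 2041373/2726784 ≈ 0.74864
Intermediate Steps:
((-47/(-162) + 51/(-128)) + 197)/((-35 - 70) + 368) = ((-47*(-1/162) + 51*(-1/128)) + 197)/(-105 + 368) = ((47/162 - 51/128) + 197)/263 = (-1123/10368 + 197)/263 = (1/263)*(2041373/10368) = 2041373/2726784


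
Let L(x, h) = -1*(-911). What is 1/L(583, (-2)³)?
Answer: 1/911 ≈ 0.0010977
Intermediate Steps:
L(x, h) = 911
1/L(583, (-2)³) = 1/911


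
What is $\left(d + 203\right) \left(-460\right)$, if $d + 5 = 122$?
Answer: $-147200$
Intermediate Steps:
$d = 117$ ($d = -5 + 122 = 117$)
$\left(d + 203\right) \left(-460\right) = \left(117 + 203\right) \left(-460\right) = 320 \left(-460\right) = -147200$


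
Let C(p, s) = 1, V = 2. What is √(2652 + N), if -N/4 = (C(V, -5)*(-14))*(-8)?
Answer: 2*√551 ≈ 46.947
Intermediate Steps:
N = -448 (N = -4*1*(-14)*(-8) = -(-56)*(-8) = -4*112 = -448)
√(2652 + N) = √(2652 - 448) = √2204 = 2*√551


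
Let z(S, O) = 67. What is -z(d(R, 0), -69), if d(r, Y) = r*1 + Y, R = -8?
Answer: -67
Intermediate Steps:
d(r, Y) = Y + r (d(r, Y) = r + Y = Y + r)
-z(d(R, 0), -69) = -1*67 = -67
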